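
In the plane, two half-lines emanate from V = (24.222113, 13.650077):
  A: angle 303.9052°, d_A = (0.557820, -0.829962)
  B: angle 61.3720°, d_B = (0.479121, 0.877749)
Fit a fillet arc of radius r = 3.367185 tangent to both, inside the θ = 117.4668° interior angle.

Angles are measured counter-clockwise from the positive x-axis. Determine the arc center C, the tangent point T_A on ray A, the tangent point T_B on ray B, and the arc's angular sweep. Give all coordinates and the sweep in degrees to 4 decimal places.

center=(28.1573,13.8314) T_A=(25.3626,11.9531) T_B=(25.2017,15.4447) sweep=62.5332

bisector direction at 2.6386° = (0.998940,0.046036)
center distance |VC| = r/sin(θ/2) = 3.367185/sin(58.7334°) = 3.939327
C = V + |VC|·bis = (28.1573,13.8314)
T_A = V + ((C−V)·d_A)·d_A = V + 2.0446·d_A = (25.3626,11.9531)
T_B = V + ((C−V)·d_B)·d_B = V + 2.0446·d_B = (25.2017,15.4447)
sweep = 180° − θ = 62.5332°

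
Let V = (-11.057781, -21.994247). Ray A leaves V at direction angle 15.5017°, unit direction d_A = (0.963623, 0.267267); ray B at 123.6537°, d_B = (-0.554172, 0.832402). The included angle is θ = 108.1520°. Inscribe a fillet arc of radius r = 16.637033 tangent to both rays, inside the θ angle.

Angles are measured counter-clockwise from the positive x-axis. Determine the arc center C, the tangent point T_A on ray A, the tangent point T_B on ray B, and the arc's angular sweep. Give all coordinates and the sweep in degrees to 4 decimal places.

bisector direction at 69.5777° = (0.348937,0.937146)
center distance |VC| = r/sin(θ/2) = 16.637033/sin(54.0760°) = 20.544722
C = V + |VC|·bis = (-3.8890,-2.7408)
T_A = V + ((C−V)·d_A)·d_A = V + 12.0538·d_A = (0.5576,-18.7727)
T_B = V + ((C−V)·d_B)·d_B = V + 12.0538·d_B = (-17.7377,-11.9606)
sweep = 180° − θ = 71.8480°

center=(-3.8890,-2.7408) T_A=(0.5576,-18.7727) T_B=(-17.7377,-11.9606) sweep=71.8480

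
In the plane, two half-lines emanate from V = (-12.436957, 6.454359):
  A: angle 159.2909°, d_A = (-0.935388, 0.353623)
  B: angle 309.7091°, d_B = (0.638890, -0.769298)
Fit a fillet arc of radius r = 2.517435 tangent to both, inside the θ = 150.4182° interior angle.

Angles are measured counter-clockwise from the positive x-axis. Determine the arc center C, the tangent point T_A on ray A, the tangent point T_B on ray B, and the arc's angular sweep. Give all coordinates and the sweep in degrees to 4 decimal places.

center=(-13.9489,4.3346) T_A=(-13.0587,6.6894) T_B=(-12.0123,5.9430) sweep=29.5818

bisector direction at 234.5000° = (-0.580703,-0.814116)
center distance |VC| = r/sin(θ/2) = 2.517435/sin(75.2091°) = 2.603712
C = V + |VC|·bis = (-13.9489,4.3346)
T_A = V + ((C−V)·d_A)·d_A = V + 0.6647·d_A = (-13.0587,6.6894)
T_B = V + ((C−V)·d_B)·d_B = V + 0.6647·d_B = (-12.0123,5.9430)
sweep = 180° − θ = 29.5818°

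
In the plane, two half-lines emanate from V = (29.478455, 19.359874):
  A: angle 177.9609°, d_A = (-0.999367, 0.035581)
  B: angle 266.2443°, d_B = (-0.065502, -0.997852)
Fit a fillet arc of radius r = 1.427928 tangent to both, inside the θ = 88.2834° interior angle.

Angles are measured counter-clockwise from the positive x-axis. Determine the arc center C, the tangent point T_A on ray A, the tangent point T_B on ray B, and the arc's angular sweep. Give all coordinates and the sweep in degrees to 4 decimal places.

center=(27.9572,17.9852) T_A=(28.0080,19.4122) T_B=(29.3821,17.8917) sweep=91.7166

bisector direction at 222.1026° = (-0.741945,-0.670460)
center distance |VC| = r/sin(θ/2) = 1.427928/sin(44.1417°) = 2.050338
C = V + |VC|·bis = (27.9572,17.9852)
T_A = V + ((C−V)·d_A)·d_A = V + 1.4714·d_A = (28.0080,19.4122)
T_B = V + ((C−V)·d_B)·d_B = V + 1.4714·d_B = (29.3821,17.8917)
sweep = 180° − θ = 91.7166°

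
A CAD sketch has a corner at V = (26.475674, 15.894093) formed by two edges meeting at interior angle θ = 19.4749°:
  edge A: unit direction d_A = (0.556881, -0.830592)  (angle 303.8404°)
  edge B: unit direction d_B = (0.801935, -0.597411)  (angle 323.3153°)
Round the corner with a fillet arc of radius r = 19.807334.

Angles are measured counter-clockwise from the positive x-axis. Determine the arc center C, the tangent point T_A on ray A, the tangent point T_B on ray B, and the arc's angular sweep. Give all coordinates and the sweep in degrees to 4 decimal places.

center=(107.2046,-68.9453) T_A=(90.7528,-79.9756) T_B=(119.0377,-53.0611) sweep=160.5251

bisector direction at 313.5778° = (0.689340,-0.724438)
center distance |VC| = r/sin(θ/2) = 19.807334/sin(9.7375°) = 117.110563
C = V + |VC|·bis = (107.2046,-68.9453)
T_A = V + ((C−V)·d_A)·d_A = V + 115.4234·d_A = (90.7528,-79.9756)
T_B = V + ((C−V)·d_B)·d_B = V + 115.4234·d_B = (119.0377,-53.0611)
sweep = 180° − θ = 160.5251°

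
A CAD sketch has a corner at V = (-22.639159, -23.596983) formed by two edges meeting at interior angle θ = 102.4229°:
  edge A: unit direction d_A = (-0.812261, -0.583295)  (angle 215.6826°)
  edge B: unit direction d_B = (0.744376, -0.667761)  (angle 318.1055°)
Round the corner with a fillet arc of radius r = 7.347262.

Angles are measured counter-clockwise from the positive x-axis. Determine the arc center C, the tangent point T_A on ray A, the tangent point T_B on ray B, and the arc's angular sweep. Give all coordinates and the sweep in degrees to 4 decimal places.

center=(-23.1499,-33.0092) T_A=(-27.4355,-27.0413) T_B=(-18.2437,-27.5401) sweep=77.5771

bisector direction at 266.8941° = (-0.054183,-0.998531)
center distance |VC| = r/sin(θ/2) = 7.347262/sin(51.2114°) = 9.426054
C = V + |VC|·bis = (-23.1499,-33.0092)
T_A = V + ((C−V)·d_A)·d_A = V + 5.9049·d_A = (-27.4355,-27.0413)
T_B = V + ((C−V)·d_B)·d_B = V + 5.9049·d_B = (-18.2437,-27.5401)
sweep = 180° − θ = 77.5771°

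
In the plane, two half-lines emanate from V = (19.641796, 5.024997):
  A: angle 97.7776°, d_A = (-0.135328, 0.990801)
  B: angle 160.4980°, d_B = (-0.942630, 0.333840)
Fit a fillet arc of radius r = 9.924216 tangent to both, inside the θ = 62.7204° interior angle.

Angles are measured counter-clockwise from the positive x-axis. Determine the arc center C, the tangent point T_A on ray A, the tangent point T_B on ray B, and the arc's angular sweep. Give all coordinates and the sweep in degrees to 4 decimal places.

bisector direction at 129.1378° = (-0.631188,0.775630)
center distance |VC| = r/sin(θ/2) = 9.924216/sin(31.3602°) = 19.069753
C = V + |VC|·bis = (7.6052,19.8161)
T_A = V + ((C−V)·d_A)·d_A = V + 16.2839·d_A = (17.4381,21.1591)
T_B = V + ((C−V)·d_B)·d_B = V + 16.2839·d_B = (4.2921,10.4612)
sweep = 180° − θ = 117.2796°

center=(7.6052,19.8161) T_A=(17.4381,21.1591) T_B=(4.2921,10.4612) sweep=117.2796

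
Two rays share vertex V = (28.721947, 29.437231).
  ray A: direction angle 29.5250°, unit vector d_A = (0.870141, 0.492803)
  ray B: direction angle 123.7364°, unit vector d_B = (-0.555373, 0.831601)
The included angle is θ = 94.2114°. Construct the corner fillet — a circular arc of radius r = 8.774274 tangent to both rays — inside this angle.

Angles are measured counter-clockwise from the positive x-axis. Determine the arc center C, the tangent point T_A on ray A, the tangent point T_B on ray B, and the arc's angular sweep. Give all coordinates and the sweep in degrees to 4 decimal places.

bisector direction at 76.6307° = (0.231227,0.972900)
center distance |VC| = r/sin(θ/2) = 8.774274/sin(47.1057°) = 11.976722
C = V + |VC|·bis = (31.4913,41.0894)
T_A = V + ((C−V)·d_A)·d_A = V + 8.1519·d_A = (35.8153,33.4545)
T_B = V + ((C−V)·d_B)·d_B = V + 8.1519·d_B = (24.1946,36.2164)
sweep = 180° − θ = 85.7886°

center=(31.4913,41.0894) T_A=(35.8153,33.4545) T_B=(24.1946,36.2164) sweep=85.7886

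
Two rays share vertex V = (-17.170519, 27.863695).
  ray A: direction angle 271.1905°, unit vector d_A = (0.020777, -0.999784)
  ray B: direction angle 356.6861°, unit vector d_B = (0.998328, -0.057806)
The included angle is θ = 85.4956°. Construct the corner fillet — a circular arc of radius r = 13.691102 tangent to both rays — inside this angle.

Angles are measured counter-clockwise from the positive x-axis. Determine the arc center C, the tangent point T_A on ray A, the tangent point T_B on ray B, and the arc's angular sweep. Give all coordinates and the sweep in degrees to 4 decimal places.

center=(-3.1746,13.3393) T_A=(-16.8628,13.0548) T_B=(-2.3832,27.0075) sweep=94.5044

bisector direction at 313.9383° = (0.693883,-0.720087)
center distance |VC| = r/sin(θ/2) = 13.691102/sin(42.7478°) = 20.170383
C = V + |VC|·bis = (-3.1746,13.3393)
T_A = V + ((C−V)·d_A)·d_A = V + 14.8121·d_A = (-16.8628,13.0548)
T_B = V + ((C−V)·d_B)·d_B = V + 14.8121·d_B = (-2.3832,27.0075)
sweep = 180° − θ = 94.5044°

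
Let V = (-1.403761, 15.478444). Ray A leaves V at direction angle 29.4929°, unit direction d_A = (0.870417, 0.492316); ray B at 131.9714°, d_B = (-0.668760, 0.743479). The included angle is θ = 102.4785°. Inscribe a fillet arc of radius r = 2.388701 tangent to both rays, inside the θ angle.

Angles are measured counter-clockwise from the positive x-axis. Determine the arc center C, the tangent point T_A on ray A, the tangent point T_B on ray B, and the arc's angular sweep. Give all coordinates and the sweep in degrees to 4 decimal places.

center=(-0.9104,18.5018) T_A=(0.2656,16.4226) T_B=(-2.6864,16.9043) sweep=77.5215

bisector direction at 80.7321° = (0.161050,0.986946)
center distance |VC| = r/sin(θ/2) = 2.388701/sin(51.2392°) = 3.063352
C = V + |VC|·bis = (-0.9104,18.5018)
T_A = V + ((C−V)·d_A)·d_A = V + 1.9179·d_A = (0.2656,16.4226)
T_B = V + ((C−V)·d_B)·d_B = V + 1.9179·d_B = (-2.6864,16.9043)
sweep = 180° − θ = 77.5215°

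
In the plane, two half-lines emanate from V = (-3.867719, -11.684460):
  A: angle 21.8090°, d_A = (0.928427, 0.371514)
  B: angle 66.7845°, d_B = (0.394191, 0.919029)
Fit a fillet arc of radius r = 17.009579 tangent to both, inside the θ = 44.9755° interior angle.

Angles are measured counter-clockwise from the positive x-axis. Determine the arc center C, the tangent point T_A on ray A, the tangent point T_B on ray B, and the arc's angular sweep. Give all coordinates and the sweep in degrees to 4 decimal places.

center=(27.9617,19.3730) T_A=(34.2810,3.5809) T_B=(12.3294,26.0781) sweep=135.0245

bisector direction at 44.2968° = (0.715732,0.698375)
center distance |VC| = r/sin(θ/2) = 17.009579/sin(22.4877°) = 44.471127
C = V + |VC|·bis = (27.9617,19.3730)
T_A = V + ((C−V)·d_A)·d_A = V + 41.0896·d_A = (34.2810,3.5809)
T_B = V + ((C−V)·d_B)·d_B = V + 41.0896·d_B = (12.3294,26.0781)
sweep = 180° − θ = 135.0245°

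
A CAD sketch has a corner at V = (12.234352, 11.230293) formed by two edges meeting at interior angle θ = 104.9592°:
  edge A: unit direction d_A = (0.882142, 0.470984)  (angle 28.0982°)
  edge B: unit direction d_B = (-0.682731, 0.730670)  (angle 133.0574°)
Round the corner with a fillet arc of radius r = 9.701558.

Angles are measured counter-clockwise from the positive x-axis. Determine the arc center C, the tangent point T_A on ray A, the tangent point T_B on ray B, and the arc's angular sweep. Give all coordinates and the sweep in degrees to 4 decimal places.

bisector direction at 80.5778° = (0.163708,0.986509)
center distance |VC| = r/sin(θ/2) = 9.701558/sin(52.4796°) = 12.231889
C = V + |VC|·bis = (14.2368,23.2972)
T_A = V + ((C−V)·d_A)·d_A = V + 7.4498·d_A = (18.8061,14.7390)
T_B = V + ((C−V)·d_B)·d_B = V + 7.4498·d_B = (7.1482,16.6736)
sweep = 180° − θ = 75.0408°

center=(14.2368,23.2972) T_A=(18.8061,14.7390) T_B=(7.1482,16.6736) sweep=75.0408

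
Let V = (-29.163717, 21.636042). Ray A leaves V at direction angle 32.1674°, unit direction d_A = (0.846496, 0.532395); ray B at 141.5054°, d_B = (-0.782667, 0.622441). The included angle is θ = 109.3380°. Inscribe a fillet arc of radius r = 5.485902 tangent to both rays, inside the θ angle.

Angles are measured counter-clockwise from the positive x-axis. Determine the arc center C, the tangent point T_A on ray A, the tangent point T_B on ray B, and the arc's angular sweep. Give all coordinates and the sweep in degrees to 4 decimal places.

bisector direction at 86.8364° = (0.055187,0.998476)
center distance |VC| = r/sin(θ/2) = 5.485902/sin(54.6690°) = 6.724363
C = V + |VC|·bis = (-28.7926,28.3502)
T_A = V + ((C−V)·d_A)·d_A = V + 3.8887·d_A = (-25.8720,23.7064)
T_B = V + ((C−V)·d_B)·d_B = V + 3.8887·d_B = (-32.2073,24.0565)
sweep = 180° − θ = 70.6620°

center=(-28.7926,28.3502) T_A=(-25.8720,23.7064) T_B=(-32.2073,24.0565) sweep=70.6620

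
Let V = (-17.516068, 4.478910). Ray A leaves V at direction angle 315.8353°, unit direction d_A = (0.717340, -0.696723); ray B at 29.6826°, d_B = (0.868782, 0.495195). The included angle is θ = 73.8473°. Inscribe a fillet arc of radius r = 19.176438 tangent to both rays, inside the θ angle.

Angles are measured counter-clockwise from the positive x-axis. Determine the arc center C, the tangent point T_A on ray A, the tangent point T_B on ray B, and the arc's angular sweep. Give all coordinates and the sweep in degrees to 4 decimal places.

center=(14.1502,0.4555) T_A=(0.7895,-13.3005) T_B=(4.6541,17.1156) sweep=106.1527

bisector direction at 352.7590° = (0.992025,-0.126044)
center distance |VC| = r/sin(θ/2) = 19.176438/sin(36.9237°) = 31.920815
C = V + |VC|·bis = (14.1502,0.4555)
T_A = V + ((C−V)·d_A)·d_A = V + 25.5187·d_A = (0.7895,-13.3005)
T_B = V + ((C−V)·d_B)·d_B = V + 25.5187·d_B = (4.6541,17.1156)
sweep = 180° − θ = 106.1527°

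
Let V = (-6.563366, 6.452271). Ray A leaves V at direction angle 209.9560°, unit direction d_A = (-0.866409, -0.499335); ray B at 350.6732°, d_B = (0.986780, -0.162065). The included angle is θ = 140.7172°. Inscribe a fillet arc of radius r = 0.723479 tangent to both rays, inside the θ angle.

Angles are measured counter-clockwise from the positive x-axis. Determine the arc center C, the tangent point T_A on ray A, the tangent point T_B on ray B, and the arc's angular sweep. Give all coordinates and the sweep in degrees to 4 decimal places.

center=(-6.4258,5.6965) T_A=(-6.7871,6.3233) T_B=(-6.3086,6.4104) sweep=39.2828

bisector direction at 280.3146° = (0.179053,-0.983839)
center distance |VC| = r/sin(θ/2) = 0.723479/sin(70.3586°) = 0.768175
C = V + |VC|·bis = (-6.4258,5.6965)
T_A = V + ((C−V)·d_A)·d_A = V + 0.2582·d_A = (-6.7871,6.3233)
T_B = V + ((C−V)·d_B)·d_B = V + 0.2582·d_B = (-6.3086,6.4104)
sweep = 180° − θ = 39.2828°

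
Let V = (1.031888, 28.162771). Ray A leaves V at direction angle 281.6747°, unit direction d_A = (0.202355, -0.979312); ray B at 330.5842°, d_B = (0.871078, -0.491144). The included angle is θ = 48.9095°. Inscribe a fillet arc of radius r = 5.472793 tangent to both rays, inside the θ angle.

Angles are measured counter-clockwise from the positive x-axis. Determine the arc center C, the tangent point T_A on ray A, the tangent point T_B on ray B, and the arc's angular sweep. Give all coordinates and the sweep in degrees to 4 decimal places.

center=(8.8266,17.4851) T_A=(3.4671,16.3776) T_B=(11.5146,22.2523) sweep=131.0905

bisector direction at 306.1295° = (0.589612,-0.807687)
center distance |VC| = r/sin(θ/2) = 5.472793/sin(24.4548°) = 13.220122
C = V + |VC|·bis = (8.8266,17.4851)
T_A = V + ((C−V)·d_A)·d_A = V + 12.0341·d_A = (3.4671,16.3776)
T_B = V + ((C−V)·d_B)·d_B = V + 12.0341·d_B = (11.5146,22.2523)
sweep = 180° − θ = 131.0905°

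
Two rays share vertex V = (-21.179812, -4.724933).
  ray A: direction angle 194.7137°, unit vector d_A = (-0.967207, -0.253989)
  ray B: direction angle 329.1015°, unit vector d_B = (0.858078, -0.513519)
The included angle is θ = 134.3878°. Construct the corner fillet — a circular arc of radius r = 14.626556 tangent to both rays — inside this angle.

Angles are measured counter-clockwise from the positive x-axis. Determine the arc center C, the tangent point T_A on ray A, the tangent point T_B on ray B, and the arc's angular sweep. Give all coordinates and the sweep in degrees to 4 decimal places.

center=(-23.4134,-20.4339) T_A=(-27.1284,-6.2870) T_B=(-15.9024,-7.8832) sweep=45.6122

bisector direction at 261.9076° = (-0.140770,-0.990042)
center distance |VC| = r/sin(θ/2) = 14.626556/sin(67.1939°) = 15.867009
C = V + |VC|·bis = (-23.4134,-20.4339)
T_A = V + ((C−V)·d_A)·d_A = V + 6.1503·d_A = (-27.1284,-6.2870)
T_B = V + ((C−V)·d_B)·d_B = V + 6.1503·d_B = (-15.9024,-7.8832)
sweep = 180° − θ = 45.6122°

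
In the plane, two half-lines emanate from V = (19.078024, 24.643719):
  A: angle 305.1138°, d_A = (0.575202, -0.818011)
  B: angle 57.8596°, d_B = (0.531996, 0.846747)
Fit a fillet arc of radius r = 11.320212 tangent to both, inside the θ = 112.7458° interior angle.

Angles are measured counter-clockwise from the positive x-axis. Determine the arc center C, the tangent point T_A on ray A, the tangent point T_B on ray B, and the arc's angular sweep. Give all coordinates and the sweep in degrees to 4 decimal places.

bisector direction at 1.4867° = (0.999663,0.025945)
center distance |VC| = r/sin(θ/2) = 11.320212/sin(56.3729°) = 13.595249
C = V + |VC|·bis = (32.6687,24.9964)
T_A = V + ((C−V)·d_A)·d_A = V + 7.5289·d_A = (23.4086,18.4850)
T_B = V + ((C−V)·d_B)·d_B = V + 7.5289·d_B = (23.0833,31.0188)
sweep = 180° − θ = 67.2542°

center=(32.6687,24.9964) T_A=(23.4086,18.4850) T_B=(23.0833,31.0188) sweep=67.2542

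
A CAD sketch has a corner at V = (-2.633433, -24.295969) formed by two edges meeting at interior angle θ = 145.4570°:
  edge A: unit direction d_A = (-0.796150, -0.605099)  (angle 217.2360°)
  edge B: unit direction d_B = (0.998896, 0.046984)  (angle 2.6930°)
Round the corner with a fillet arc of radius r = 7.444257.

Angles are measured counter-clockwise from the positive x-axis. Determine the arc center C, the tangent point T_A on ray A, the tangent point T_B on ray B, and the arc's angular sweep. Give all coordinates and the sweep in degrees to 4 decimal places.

center=(0.0283,-31.6233) T_A=(-4.4762,-25.6965) T_B=(-0.3214,-24.1872) sweep=34.5430

bisector direction at 289.9645° = (0.341438,-0.939904)
center distance |VC| = r/sin(θ/2) = 7.444257/sin(72.7285°) = 7.795780
C = V + |VC|·bis = (0.0283,-31.6233)
T_A = V + ((C−V)·d_A)·d_A = V + 2.3146·d_A = (-4.4762,-25.6965)
T_B = V + ((C−V)·d_B)·d_B = V + 2.3146·d_B = (-0.3214,-24.1872)
sweep = 180° − θ = 34.5430°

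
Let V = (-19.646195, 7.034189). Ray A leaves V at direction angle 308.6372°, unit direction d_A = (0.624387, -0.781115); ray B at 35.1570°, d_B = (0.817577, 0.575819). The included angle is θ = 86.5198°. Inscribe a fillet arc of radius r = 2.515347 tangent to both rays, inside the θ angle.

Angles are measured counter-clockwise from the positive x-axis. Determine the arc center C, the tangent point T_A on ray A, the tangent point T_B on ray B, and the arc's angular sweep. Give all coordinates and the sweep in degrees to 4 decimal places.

bisector direction at 351.8971° = (0.990017,-0.140951)
center distance |VC| = r/sin(θ/2) = 2.515347/sin(43.2599°) = 3.670385
C = V + |VC|·bis = (-16.0125,6.5168)
T_A = V + ((C−V)·d_A)·d_A = V + 2.6730·d_A = (-17.9772,4.9463)
T_B = V + ((C−V)·d_B)·d_B = V + 2.6730·d_B = (-17.4608,8.5733)
sweep = 180° − θ = 93.4802°

center=(-16.0125,6.5168) T_A=(-17.9772,4.9463) T_B=(-17.4608,8.5733) sweep=93.4802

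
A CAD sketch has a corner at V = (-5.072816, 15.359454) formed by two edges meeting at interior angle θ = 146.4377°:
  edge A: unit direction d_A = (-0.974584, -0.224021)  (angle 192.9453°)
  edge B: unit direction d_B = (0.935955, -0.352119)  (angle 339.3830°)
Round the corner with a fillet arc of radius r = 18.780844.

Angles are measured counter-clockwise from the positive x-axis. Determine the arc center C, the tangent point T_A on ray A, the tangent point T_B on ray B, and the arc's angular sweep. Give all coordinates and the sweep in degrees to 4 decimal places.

bisector direction at 266.1642° = (-0.066898,-0.997760)
center distance |VC| = r/sin(θ/2) = 18.780844/sin(73.2189°) = 19.616209
C = V + |VC|·bis = (-6.3851,-4.2128)
T_A = V + ((C−V)·d_A)·d_A = V + 5.6635·d_A = (-10.5924,14.0907)
T_B = V + ((C−V)·d_B)·d_B = V + 5.6635·d_B = (0.2280,13.3652)
sweep = 180° − θ = 33.5623°

center=(-6.3851,-4.2128) T_A=(-10.5924,14.0907) T_B=(0.2280,13.3652) sweep=33.5623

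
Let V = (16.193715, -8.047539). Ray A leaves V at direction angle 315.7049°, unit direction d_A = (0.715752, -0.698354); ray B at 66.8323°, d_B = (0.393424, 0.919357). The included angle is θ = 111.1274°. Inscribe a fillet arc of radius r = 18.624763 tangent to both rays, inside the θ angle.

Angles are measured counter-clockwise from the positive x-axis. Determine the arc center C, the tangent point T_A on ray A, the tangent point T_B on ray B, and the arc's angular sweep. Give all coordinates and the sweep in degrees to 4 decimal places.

center=(38.3405,-3.6348) T_A=(25.3339,-16.9655) T_B=(21.2177,3.6926) sweep=68.8726

bisector direction at 11.2686° = (0.980722,0.195409)
center distance |VC| = r/sin(θ/2) = 18.624763/sin(55.5637°) = 22.582166
C = V + |VC|·bis = (38.3405,-3.6348)
T_A = V + ((C−V)·d_A)·d_A = V + 12.7700·d_A = (25.3339,-16.9655)
T_B = V + ((C−V)·d_B)·d_B = V + 12.7700·d_B = (21.2177,3.6926)
sweep = 180° − θ = 68.8726°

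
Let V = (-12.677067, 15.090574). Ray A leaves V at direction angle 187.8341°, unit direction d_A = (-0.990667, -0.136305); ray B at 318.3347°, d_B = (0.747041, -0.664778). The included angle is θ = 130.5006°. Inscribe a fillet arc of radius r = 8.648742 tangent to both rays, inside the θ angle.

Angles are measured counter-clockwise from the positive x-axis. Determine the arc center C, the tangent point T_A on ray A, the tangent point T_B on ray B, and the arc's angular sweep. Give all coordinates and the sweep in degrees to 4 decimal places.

bisector direction at 253.0844° = (-0.290963,-0.956734)
center distance |VC| = r/sin(θ/2) = 8.648742/sin(65.2503°) = 9.523522
C = V + |VC|·bis = (-15.4481,5.9791)
T_A = V + ((C−V)·d_A)·d_A = V + 3.9871·d_A = (-16.6269,14.5471)
T_B = V + ((C−V)·d_B)·d_B = V + 3.9871·d_B = (-9.6986,12.4401)
sweep = 180° − θ = 49.4994°

center=(-15.4481,5.9791) T_A=(-16.6269,14.5471) T_B=(-9.6986,12.4401) sweep=49.4994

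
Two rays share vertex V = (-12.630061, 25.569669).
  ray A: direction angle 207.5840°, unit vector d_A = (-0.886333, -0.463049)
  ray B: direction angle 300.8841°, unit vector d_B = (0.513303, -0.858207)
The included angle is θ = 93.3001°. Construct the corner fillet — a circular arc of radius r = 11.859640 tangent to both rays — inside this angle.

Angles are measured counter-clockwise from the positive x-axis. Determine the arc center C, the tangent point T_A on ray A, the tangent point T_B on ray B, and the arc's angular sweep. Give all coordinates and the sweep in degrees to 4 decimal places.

center=(-17.0614,9.8740) T_A=(-22.5530,20.3856) T_B=(-6.8834,15.9616) sweep=86.6999

bisector direction at 254.2340° = (-0.271708,-0.962380)
center distance |VC| = r/sin(θ/2) = 11.859640/sin(46.6501°) = 16.309206
C = V + |VC|·bis = (-17.0614,9.8740)
T_A = V + ((C−V)·d_A)·d_A = V + 11.1955·d_A = (-22.5530,20.3856)
T_B = V + ((C−V)·d_B)·d_B = V + 11.1955·d_B = (-6.8834,15.9616)
sweep = 180° − θ = 86.6999°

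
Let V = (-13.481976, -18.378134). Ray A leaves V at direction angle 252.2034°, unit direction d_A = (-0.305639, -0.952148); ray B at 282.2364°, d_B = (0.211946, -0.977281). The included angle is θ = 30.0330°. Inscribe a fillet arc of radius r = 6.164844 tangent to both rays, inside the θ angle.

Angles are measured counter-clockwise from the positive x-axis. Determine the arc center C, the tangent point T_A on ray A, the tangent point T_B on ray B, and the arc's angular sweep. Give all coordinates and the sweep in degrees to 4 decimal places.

bisector direction at 267.2199° = (-0.048503,-0.998823)
center distance |VC| = r/sin(θ/2) = 6.164844/sin(15.0165°) = 23.793557
C = V + |VC|·bis = (-14.6360,-42.1437)
T_A = V + ((C−V)·d_A)·d_A = V + 22.9810·d_A = (-20.5059,-40.2595)
T_B = V + ((C−V)·d_B)·d_B = V + 22.9810·d_B = (-8.6112,-40.8371)
sweep = 180° − θ = 149.9670°

center=(-14.6360,-42.1437) T_A=(-20.5059,-40.2595) T_B=(-8.6112,-40.8371) sweep=149.9670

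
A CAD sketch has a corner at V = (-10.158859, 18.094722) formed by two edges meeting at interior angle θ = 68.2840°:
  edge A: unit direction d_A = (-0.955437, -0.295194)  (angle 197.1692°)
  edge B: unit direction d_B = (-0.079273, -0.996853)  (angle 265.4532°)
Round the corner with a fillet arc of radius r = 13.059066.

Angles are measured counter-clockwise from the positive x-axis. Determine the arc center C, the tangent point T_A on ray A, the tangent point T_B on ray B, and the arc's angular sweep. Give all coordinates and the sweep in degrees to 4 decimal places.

bisector direction at 231.3112° = (-0.625090,-0.780553)
center distance |VC| = r/sin(θ/2) = 13.059066/sin(34.1420°) = 23.267996
C = V + |VC|·bis = (-24.7035,-0.0672)
T_A = V + ((C−V)·d_A)·d_A = V + 19.2577·d_A = (-28.5584,12.4099)
T_B = V + ((C−V)·d_B)·d_B = V + 19.2577·d_B = (-11.6855,-1.1024)
sweep = 180° − θ = 111.7160°

center=(-24.7035,-0.0672) T_A=(-28.5584,12.4099) T_B=(-11.6855,-1.1024) sweep=111.7160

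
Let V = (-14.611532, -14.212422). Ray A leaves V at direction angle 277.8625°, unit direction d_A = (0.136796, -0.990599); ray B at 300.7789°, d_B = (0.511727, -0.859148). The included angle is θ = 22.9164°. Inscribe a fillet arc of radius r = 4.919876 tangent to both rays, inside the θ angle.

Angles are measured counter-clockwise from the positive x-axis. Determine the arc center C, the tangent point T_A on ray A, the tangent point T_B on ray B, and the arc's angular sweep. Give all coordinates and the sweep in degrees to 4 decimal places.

center=(-6.4175,-37.5838) T_A=(-11.2911,-38.2568) T_B=(-2.1906,-35.0662) sweep=157.0836

bisector direction at 289.3207° = (0.330855,-0.943681)
center distance |VC| = r/sin(θ/2) = 4.919876/sin(11.4582°) = 24.766183
C = V + |VC|·bis = (-6.4175,-37.5838)
T_A = V + ((C−V)·d_A)·d_A = V + 24.2726·d_A = (-11.2911,-38.2568)
T_B = V + ((C−V)·d_B)·d_B = V + 24.2726·d_B = (-2.1906,-35.0662)
sweep = 180° − θ = 157.0836°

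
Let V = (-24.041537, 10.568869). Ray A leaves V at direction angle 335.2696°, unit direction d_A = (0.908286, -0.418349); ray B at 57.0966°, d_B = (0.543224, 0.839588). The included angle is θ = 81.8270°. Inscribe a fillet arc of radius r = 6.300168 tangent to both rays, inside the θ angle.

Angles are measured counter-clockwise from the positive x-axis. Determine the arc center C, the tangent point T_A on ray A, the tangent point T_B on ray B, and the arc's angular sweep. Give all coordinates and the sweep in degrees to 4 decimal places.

bisector direction at 16.1831° = (0.960376,0.278708)
center distance |VC| = r/sin(θ/2) = 6.300168/sin(40.9135°) = 9.619768
C = V + |VC|·bis = (-14.8029,13.2500)
T_A = V + ((C−V)·d_A)·d_A = V + 7.2697·d_A = (-17.4386,7.5276)
T_B = V + ((C−V)·d_B)·d_B = V + 7.2697·d_B = (-20.0925,16.6724)
sweep = 180° − θ = 98.1730°

center=(-14.8029,13.2500) T_A=(-17.4386,7.5276) T_B=(-20.0925,16.6724) sweep=98.1730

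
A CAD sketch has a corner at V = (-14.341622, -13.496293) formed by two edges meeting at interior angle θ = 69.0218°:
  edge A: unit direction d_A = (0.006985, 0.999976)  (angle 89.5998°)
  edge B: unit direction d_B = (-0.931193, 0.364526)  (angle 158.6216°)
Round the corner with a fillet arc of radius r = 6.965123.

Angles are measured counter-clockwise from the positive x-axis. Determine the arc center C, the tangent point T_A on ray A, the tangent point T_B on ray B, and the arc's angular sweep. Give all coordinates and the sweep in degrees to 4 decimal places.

bisector direction at 124.1107° = (-0.560794,0.827956)
center distance |VC| = r/sin(θ/2) = 6.965123/sin(34.5109°) = 12.293642
C = V + |VC|·bis = (-21.2358,-3.3177)
T_A = V + ((C−V)·d_A)·d_A = V + 10.1302·d_A = (-14.2709,-3.3664)
T_B = V + ((C−V)·d_B)·d_B = V + 10.1302·d_B = (-23.7748,-9.8036)
sweep = 180° − θ = 110.9782°

center=(-21.2358,-3.3177) T_A=(-14.2709,-3.3664) T_B=(-23.7748,-9.8036) sweep=110.9782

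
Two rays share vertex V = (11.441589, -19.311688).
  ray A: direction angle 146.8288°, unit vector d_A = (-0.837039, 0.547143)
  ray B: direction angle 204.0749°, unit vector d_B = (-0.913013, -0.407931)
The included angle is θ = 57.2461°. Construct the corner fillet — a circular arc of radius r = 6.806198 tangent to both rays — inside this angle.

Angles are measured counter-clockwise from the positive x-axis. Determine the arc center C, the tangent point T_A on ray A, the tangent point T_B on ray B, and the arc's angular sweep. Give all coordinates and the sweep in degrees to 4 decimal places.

center=(-2.7215,-18.1851) T_A=(1.0024,-12.4880) T_B=(0.0549,-24.3992) sweep=122.7539

bisector direction at 175.4519° = (-0.996851,0.079297)
center distance |VC| = r/sin(θ/2) = 6.806198/sin(28.6230°) = 14.207846
C = V + |VC|·bis = (-2.7215,-18.1851)
T_A = V + ((C−V)·d_A)·d_A = V + 12.4715·d_A = (1.0024,-12.4880)
T_B = V + ((C−V)·d_B)·d_B = V + 12.4715·d_B = (0.0549,-24.3992)
sweep = 180° − θ = 122.7539°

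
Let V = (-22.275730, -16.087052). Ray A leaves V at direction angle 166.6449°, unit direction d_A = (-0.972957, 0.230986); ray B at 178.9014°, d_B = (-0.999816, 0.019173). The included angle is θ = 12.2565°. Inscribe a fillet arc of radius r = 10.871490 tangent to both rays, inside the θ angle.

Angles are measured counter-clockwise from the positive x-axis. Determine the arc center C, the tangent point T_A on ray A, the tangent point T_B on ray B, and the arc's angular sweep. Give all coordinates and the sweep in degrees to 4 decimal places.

bisector direction at 172.7732° = (-0.992056,0.125798)
center distance |VC| = r/sin(θ/2) = 10.871490/sin(6.1283°) = 101.836532
C = V + |VC|·bis = (-123.3033,-3.2762)
T_A = V + ((C−V)·d_A)·d_A = V + 101.2546·d_A = (-120.7921,7.3013)
T_B = V + ((C−V)·d_B)·d_B = V + 101.2546·d_B = (-123.5117,-14.1457)
sweep = 180° − θ = 167.7435°

center=(-123.3033,-3.2762) T_A=(-120.7921,7.3013) T_B=(-123.5117,-14.1457) sweep=167.7435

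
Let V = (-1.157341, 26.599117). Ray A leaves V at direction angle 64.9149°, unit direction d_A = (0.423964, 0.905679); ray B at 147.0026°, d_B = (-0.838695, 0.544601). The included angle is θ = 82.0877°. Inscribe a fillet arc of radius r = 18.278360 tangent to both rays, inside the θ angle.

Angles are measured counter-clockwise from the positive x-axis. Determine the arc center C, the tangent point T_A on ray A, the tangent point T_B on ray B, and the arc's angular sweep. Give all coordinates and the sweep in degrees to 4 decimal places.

center=(-8.8108,53.3626) T_A=(7.7435,45.6133) T_B=(-18.7652,38.0327) sweep=97.9123

bisector direction at 105.9588° = (-0.274945,0.961460)
center distance |VC| = r/sin(θ/2) = 18.278360/sin(41.0438°) = 27.836347
C = V + |VC|·bis = (-8.8108,53.3626)
T_A = V + ((C−V)·d_A)·d_A = V + 20.9944·d_A = (7.7435,45.6133)
T_B = V + ((C−V)·d_B)·d_B = V + 20.9944·d_B = (-18.7652,38.0327)
sweep = 180° − θ = 97.9123°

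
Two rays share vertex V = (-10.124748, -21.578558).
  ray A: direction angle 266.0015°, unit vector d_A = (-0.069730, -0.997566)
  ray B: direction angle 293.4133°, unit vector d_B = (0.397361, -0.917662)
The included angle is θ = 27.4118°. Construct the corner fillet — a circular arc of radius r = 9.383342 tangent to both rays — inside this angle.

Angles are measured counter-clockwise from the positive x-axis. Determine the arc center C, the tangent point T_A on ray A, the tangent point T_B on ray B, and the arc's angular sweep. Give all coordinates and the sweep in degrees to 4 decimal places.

bisector direction at 279.7074° = (0.168617,-0.985682)
center distance |VC| = r/sin(θ/2) = 9.383342/sin(13.7059°) = 39.602489
C = V + |VC|·bis = (-3.4471,-60.6140)
T_A = V + ((C−V)·d_A)·d_A = V + 38.4748·d_A = (-12.8076,-59.9597)
T_B = V + ((C−V)·d_B)·d_B = V + 38.4748·d_B = (5.1636,-56.8854)
sweep = 180° − θ = 152.5882°

center=(-3.4471,-60.6140) T_A=(-12.8076,-59.9597) T_B=(5.1636,-56.8854) sweep=152.5882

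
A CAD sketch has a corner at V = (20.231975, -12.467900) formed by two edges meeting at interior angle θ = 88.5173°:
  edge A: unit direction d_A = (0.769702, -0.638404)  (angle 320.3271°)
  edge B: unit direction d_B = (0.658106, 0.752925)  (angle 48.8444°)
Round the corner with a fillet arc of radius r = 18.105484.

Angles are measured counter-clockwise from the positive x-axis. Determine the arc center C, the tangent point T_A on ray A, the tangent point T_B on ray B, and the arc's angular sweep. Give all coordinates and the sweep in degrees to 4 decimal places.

center=(46.0918,-10.3937) T_A=(34.5332,-24.3296) T_B=(32.4597,1.5216) sweep=91.4827

bisector direction at 4.5857° = (0.996799,0.079951)
center distance |VC| = r/sin(θ/2) = 18.105484/sin(44.2587°) = 25.942858
C = V + |VC|·bis = (46.0918,-10.3937)
T_A = V + ((C−V)·d_A)·d_A = V + 18.5802·d_A = (34.5332,-24.3296)
T_B = V + ((C−V)·d_B)·d_B = V + 18.5802·d_B = (32.4597,1.5216)
sweep = 180° − θ = 91.4827°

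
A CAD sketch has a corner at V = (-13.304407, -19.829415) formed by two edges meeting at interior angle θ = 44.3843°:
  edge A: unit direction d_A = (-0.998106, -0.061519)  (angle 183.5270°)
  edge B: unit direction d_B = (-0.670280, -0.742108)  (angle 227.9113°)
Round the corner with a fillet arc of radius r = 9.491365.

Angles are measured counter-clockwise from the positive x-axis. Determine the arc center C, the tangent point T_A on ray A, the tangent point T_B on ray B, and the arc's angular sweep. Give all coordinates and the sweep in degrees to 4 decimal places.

bisector direction at 205.7191° = (-0.900932,-0.433960)
center distance |VC| = r/sin(θ/2) = 9.491365/sin(22.1922°) = 25.128448
C = V + |VC|·bis = (-35.9434,-30.7342)
T_A = V + ((C−V)·d_A)·d_A = V + 23.2670·d_A = (-36.5273,-21.2608)
T_B = V + ((C−V)·d_B)·d_B = V + 23.2670·d_B = (-28.8998,-37.0960)
sweep = 180° − θ = 135.6157°

center=(-35.9434,-30.7342) T_A=(-36.5273,-21.2608) T_B=(-28.8998,-37.0960) sweep=135.6157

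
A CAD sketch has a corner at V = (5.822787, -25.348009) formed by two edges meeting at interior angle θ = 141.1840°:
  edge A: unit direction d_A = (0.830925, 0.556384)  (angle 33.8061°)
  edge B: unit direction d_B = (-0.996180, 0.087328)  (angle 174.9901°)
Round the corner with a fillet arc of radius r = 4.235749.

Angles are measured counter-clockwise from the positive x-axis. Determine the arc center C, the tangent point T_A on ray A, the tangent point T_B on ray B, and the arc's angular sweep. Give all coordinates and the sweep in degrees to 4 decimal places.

bisector direction at 104.3981° = (-0.248658,0.968591)
center distance |VC| = r/sin(θ/2) = 4.235749/sin(70.5920°) = 4.490941
C = V + |VC|·bis = (4.7061,-20.9981)
T_A = V + ((C−V)·d_A)·d_A = V + 1.4923·d_A = (7.0628,-24.5177)
T_B = V + ((C−V)·d_B)·d_B = V + 1.4923·d_B = (4.3362,-25.2177)
sweep = 180° − θ = 38.8160°

center=(4.7061,-20.9981) T_A=(7.0628,-24.5177) T_B=(4.3362,-25.2177) sweep=38.8160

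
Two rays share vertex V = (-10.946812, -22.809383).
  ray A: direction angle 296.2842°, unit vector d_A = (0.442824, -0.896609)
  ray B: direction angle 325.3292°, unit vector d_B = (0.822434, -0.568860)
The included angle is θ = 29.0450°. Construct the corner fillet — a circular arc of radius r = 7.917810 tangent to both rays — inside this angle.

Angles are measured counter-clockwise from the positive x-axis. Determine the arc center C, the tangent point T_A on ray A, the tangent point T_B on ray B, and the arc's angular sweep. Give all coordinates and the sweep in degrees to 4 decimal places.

center=(9.6879,-46.7093) T_A=(2.5887,-50.2155) T_B=(14.1920,-40.1974) sweep=150.9550

bisector direction at 310.8067° = (0.653509,-0.756919)
center distance |VC| = r/sin(θ/2) = 7.917810/sin(14.5225°) = 31.575229
C = V + |VC|·bis = (9.6879,-46.7093)
T_A = V + ((C−V)·d_A)·d_A = V + 30.5664·d_A = (2.5887,-50.2155)
T_B = V + ((C−V)·d_B)·d_B = V + 30.5664·d_B = (14.1920,-40.1974)
sweep = 180° − θ = 150.9550°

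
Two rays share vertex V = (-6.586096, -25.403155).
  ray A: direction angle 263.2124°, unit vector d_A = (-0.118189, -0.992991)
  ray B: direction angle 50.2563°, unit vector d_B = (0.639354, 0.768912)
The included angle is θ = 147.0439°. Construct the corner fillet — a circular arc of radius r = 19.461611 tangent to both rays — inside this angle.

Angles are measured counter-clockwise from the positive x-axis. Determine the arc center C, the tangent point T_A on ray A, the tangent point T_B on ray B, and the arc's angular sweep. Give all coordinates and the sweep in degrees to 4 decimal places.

bisector direction at 336.7344° = (0.918683,-0.394995)
center distance |VC| = r/sin(θ/2) = 19.461611/sin(73.5220°) = 20.295164
C = V + |VC|·bis = (12.0587,-33.4196)
T_A = V + ((C−V)·d_A)·d_A = V + 5.7567·d_A = (-7.2665,-31.1195)
T_B = V + ((C−V)·d_B)·d_B = V + 5.7567·d_B = (-2.9055,-20.9768)
sweep = 180° − θ = 32.9561°

center=(12.0587,-33.4196) T_A=(-7.2665,-31.1195) T_B=(-2.9055,-20.9768) sweep=32.9561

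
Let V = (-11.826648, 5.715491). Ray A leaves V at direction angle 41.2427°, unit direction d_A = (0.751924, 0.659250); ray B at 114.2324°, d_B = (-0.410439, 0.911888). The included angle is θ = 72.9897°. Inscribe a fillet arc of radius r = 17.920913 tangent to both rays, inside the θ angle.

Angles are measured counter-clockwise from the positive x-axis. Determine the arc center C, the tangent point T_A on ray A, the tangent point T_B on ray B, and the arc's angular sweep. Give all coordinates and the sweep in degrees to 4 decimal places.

center=(-5.4270,35.1598) T_A=(6.3874,21.6847) T_B=(-21.7688,27.8044) sweep=107.0103

bisector direction at 77.7375° = (0.212390,0.977185)
center distance |VC| = r/sin(θ/2) = 17.920913/sin(36.4948°) = 30.131815
C = V + |VC|·bis = (-5.4270,35.1598)
T_A = V + ((C−V)·d_A)·d_A = V + 24.2233·d_A = (6.3874,21.6847)
T_B = V + ((C−V)·d_B)·d_B = V + 24.2233·d_B = (-21.7688,27.8044)
sweep = 180° − θ = 107.0103°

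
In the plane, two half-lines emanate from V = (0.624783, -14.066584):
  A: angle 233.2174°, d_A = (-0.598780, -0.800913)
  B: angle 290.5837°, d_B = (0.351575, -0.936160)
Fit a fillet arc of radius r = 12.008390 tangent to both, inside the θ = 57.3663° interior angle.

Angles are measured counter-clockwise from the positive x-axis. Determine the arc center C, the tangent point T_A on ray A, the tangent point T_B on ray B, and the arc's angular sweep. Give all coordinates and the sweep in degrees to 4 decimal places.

center=(-2.9002,-38.8363) T_A=(-12.5179,-31.6459) T_B=(8.3415,-34.6144) sweep=122.6337

bisector direction at 261.9005° = (-0.140892,-0.990025)
center distance |VC| = r/sin(θ/2) = 12.008390/sin(28.6832°) = 25.019276
C = V + |VC|·bis = (-2.9002,-38.8363)
T_A = V + ((C−V)·d_A)·d_A = V + 21.9491·d_A = (-12.5179,-31.6459)
T_B = V + ((C−V)·d_B)·d_B = V + 21.9491·d_B = (8.3415,-34.6144)
sweep = 180° − θ = 122.6337°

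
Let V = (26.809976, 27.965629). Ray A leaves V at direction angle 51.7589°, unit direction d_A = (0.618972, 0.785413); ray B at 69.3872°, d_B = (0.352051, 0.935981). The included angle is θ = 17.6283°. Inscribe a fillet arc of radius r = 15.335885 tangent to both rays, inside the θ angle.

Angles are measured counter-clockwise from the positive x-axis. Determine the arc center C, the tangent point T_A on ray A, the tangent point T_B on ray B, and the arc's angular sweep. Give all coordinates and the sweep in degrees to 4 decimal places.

center=(75.9827,115.1372) T_A=(88.0277,105.6447) T_B=(61.6286,120.5362) sweep=162.3717

bisector direction at 60.5730° = (0.491313,0.870983)
center distance |VC| = r/sin(θ/2) = 15.335885/sin(8.8141°) = 100.084162
C = V + |VC|·bis = (75.9827,115.1372)
T_A = V + ((C−V)·d_A)·d_A = V + 98.9022·d_A = (88.0277,105.6447)
T_B = V + ((C−V)·d_B)·d_B = V + 98.9022·d_B = (61.6286,120.5362)
sweep = 180° − θ = 162.3717°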